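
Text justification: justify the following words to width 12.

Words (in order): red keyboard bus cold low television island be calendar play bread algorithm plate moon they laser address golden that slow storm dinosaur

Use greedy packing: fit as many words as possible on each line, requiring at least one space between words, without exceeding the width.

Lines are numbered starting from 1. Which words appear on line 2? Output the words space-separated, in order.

Answer: bus cold low

Derivation:
Line 1: ['red', 'keyboard'] (min_width=12, slack=0)
Line 2: ['bus', 'cold', 'low'] (min_width=12, slack=0)
Line 3: ['television'] (min_width=10, slack=2)
Line 4: ['island', 'be'] (min_width=9, slack=3)
Line 5: ['calendar'] (min_width=8, slack=4)
Line 6: ['play', 'bread'] (min_width=10, slack=2)
Line 7: ['algorithm'] (min_width=9, slack=3)
Line 8: ['plate', 'moon'] (min_width=10, slack=2)
Line 9: ['they', 'laser'] (min_width=10, slack=2)
Line 10: ['address'] (min_width=7, slack=5)
Line 11: ['golden', 'that'] (min_width=11, slack=1)
Line 12: ['slow', 'storm'] (min_width=10, slack=2)
Line 13: ['dinosaur'] (min_width=8, slack=4)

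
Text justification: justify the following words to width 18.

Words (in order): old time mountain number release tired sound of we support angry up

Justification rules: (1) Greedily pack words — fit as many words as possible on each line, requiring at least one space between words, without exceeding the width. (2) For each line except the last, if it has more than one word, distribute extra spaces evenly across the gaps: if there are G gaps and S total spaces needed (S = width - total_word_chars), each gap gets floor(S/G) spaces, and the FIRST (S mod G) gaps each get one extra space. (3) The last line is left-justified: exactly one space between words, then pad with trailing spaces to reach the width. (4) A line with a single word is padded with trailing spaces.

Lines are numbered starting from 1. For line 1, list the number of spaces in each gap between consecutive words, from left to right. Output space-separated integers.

Answer: 2 1

Derivation:
Line 1: ['old', 'time', 'mountain'] (min_width=17, slack=1)
Line 2: ['number', 'release'] (min_width=14, slack=4)
Line 3: ['tired', 'sound', 'of', 'we'] (min_width=17, slack=1)
Line 4: ['support', 'angry', 'up'] (min_width=16, slack=2)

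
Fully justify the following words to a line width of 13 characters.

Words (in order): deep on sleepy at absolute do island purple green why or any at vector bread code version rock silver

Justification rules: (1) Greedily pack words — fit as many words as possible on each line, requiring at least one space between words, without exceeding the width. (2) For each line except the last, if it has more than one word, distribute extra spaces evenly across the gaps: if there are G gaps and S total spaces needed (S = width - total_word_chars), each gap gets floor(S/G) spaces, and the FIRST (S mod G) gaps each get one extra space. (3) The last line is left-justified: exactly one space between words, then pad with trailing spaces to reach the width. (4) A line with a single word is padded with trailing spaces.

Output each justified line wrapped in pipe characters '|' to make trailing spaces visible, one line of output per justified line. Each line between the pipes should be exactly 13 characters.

Line 1: ['deep', 'on'] (min_width=7, slack=6)
Line 2: ['sleepy', 'at'] (min_width=9, slack=4)
Line 3: ['absolute', 'do'] (min_width=11, slack=2)
Line 4: ['island', 'purple'] (min_width=13, slack=0)
Line 5: ['green', 'why', 'or'] (min_width=12, slack=1)
Line 6: ['any', 'at', 'vector'] (min_width=13, slack=0)
Line 7: ['bread', 'code'] (min_width=10, slack=3)
Line 8: ['version', 'rock'] (min_width=12, slack=1)
Line 9: ['silver'] (min_width=6, slack=7)

Answer: |deep       on|
|sleepy     at|
|absolute   do|
|island purple|
|green  why or|
|any at vector|
|bread    code|
|version  rock|
|silver       |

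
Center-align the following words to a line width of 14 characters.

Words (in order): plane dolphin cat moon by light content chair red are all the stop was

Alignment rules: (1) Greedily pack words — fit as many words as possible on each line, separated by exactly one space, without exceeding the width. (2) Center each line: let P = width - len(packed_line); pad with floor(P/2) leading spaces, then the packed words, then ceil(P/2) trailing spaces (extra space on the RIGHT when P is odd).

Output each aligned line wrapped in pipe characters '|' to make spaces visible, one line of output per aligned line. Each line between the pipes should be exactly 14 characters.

Answer: |plane dolphin |
| cat moon by  |
|light content |
|chair red are |
| all the stop |
|     was      |

Derivation:
Line 1: ['plane', 'dolphin'] (min_width=13, slack=1)
Line 2: ['cat', 'moon', 'by'] (min_width=11, slack=3)
Line 3: ['light', 'content'] (min_width=13, slack=1)
Line 4: ['chair', 'red', 'are'] (min_width=13, slack=1)
Line 5: ['all', 'the', 'stop'] (min_width=12, slack=2)
Line 6: ['was'] (min_width=3, slack=11)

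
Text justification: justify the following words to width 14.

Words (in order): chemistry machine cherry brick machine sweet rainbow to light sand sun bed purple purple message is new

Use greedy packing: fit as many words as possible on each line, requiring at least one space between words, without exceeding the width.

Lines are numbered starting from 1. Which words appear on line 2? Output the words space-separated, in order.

Answer: machine cherry

Derivation:
Line 1: ['chemistry'] (min_width=9, slack=5)
Line 2: ['machine', 'cherry'] (min_width=14, slack=0)
Line 3: ['brick', 'machine'] (min_width=13, slack=1)
Line 4: ['sweet', 'rainbow'] (min_width=13, slack=1)
Line 5: ['to', 'light', 'sand'] (min_width=13, slack=1)
Line 6: ['sun', 'bed', 'purple'] (min_width=14, slack=0)
Line 7: ['purple', 'message'] (min_width=14, slack=0)
Line 8: ['is', 'new'] (min_width=6, slack=8)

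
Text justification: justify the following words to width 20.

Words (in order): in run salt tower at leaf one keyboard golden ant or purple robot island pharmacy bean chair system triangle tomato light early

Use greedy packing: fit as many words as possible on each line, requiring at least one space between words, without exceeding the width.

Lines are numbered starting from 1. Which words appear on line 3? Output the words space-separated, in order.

Line 1: ['in', 'run', 'salt', 'tower', 'at'] (min_width=20, slack=0)
Line 2: ['leaf', 'one', 'keyboard'] (min_width=17, slack=3)
Line 3: ['golden', 'ant', 'or', 'purple'] (min_width=20, slack=0)
Line 4: ['robot', 'island'] (min_width=12, slack=8)
Line 5: ['pharmacy', 'bean', 'chair'] (min_width=19, slack=1)
Line 6: ['system', 'triangle'] (min_width=15, slack=5)
Line 7: ['tomato', 'light', 'early'] (min_width=18, slack=2)

Answer: golden ant or purple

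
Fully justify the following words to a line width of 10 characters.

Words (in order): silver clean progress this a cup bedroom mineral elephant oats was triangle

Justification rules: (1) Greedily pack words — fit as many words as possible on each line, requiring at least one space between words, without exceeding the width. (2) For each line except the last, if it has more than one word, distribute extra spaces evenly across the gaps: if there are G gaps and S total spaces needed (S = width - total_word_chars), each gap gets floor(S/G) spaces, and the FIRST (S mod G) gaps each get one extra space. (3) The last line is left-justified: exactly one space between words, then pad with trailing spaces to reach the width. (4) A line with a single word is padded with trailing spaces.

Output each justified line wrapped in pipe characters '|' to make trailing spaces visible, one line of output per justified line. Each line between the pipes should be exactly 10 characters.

Answer: |silver    |
|clean     |
|progress  |
|this a cup|
|bedroom   |
|mineral   |
|elephant  |
|oats   was|
|triangle  |

Derivation:
Line 1: ['silver'] (min_width=6, slack=4)
Line 2: ['clean'] (min_width=5, slack=5)
Line 3: ['progress'] (min_width=8, slack=2)
Line 4: ['this', 'a', 'cup'] (min_width=10, slack=0)
Line 5: ['bedroom'] (min_width=7, slack=3)
Line 6: ['mineral'] (min_width=7, slack=3)
Line 7: ['elephant'] (min_width=8, slack=2)
Line 8: ['oats', 'was'] (min_width=8, slack=2)
Line 9: ['triangle'] (min_width=8, slack=2)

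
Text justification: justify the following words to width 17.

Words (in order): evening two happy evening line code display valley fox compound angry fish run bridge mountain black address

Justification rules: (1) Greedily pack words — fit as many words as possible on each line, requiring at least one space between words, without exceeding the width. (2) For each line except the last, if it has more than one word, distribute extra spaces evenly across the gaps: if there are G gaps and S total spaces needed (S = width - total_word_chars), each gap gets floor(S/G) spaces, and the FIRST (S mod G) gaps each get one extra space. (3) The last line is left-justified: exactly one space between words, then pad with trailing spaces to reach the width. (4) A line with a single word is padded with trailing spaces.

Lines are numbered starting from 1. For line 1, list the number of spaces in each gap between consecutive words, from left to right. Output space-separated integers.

Answer: 1 1

Derivation:
Line 1: ['evening', 'two', 'happy'] (min_width=17, slack=0)
Line 2: ['evening', 'line', 'code'] (min_width=17, slack=0)
Line 3: ['display', 'valley'] (min_width=14, slack=3)
Line 4: ['fox', 'compound'] (min_width=12, slack=5)
Line 5: ['angry', 'fish', 'run'] (min_width=14, slack=3)
Line 6: ['bridge', 'mountain'] (min_width=15, slack=2)
Line 7: ['black', 'address'] (min_width=13, slack=4)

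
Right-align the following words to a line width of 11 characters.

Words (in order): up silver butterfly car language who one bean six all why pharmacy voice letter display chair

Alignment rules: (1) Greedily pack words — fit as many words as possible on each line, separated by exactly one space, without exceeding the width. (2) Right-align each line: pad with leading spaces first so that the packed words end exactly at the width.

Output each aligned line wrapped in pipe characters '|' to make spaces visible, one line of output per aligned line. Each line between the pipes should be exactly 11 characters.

Answer: |  up silver|
|  butterfly|
|        car|
|   language|
|    who one|
|   bean six|
|    all why|
|   pharmacy|
|      voice|
|     letter|
|    display|
|      chair|

Derivation:
Line 1: ['up', 'silver'] (min_width=9, slack=2)
Line 2: ['butterfly'] (min_width=9, slack=2)
Line 3: ['car'] (min_width=3, slack=8)
Line 4: ['language'] (min_width=8, slack=3)
Line 5: ['who', 'one'] (min_width=7, slack=4)
Line 6: ['bean', 'six'] (min_width=8, slack=3)
Line 7: ['all', 'why'] (min_width=7, slack=4)
Line 8: ['pharmacy'] (min_width=8, slack=3)
Line 9: ['voice'] (min_width=5, slack=6)
Line 10: ['letter'] (min_width=6, slack=5)
Line 11: ['display'] (min_width=7, slack=4)
Line 12: ['chair'] (min_width=5, slack=6)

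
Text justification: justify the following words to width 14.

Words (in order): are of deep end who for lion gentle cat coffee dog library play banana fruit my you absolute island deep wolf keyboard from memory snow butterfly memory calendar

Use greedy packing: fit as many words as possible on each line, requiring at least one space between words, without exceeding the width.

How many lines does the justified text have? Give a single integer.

Answer: 14

Derivation:
Line 1: ['are', 'of', 'deep'] (min_width=11, slack=3)
Line 2: ['end', 'who', 'for'] (min_width=11, slack=3)
Line 3: ['lion', 'gentle'] (min_width=11, slack=3)
Line 4: ['cat', 'coffee', 'dog'] (min_width=14, slack=0)
Line 5: ['library', 'play'] (min_width=12, slack=2)
Line 6: ['banana', 'fruit'] (min_width=12, slack=2)
Line 7: ['my', 'you'] (min_width=6, slack=8)
Line 8: ['absolute'] (min_width=8, slack=6)
Line 9: ['island', 'deep'] (min_width=11, slack=3)
Line 10: ['wolf', 'keyboard'] (min_width=13, slack=1)
Line 11: ['from', 'memory'] (min_width=11, slack=3)
Line 12: ['snow', 'butterfly'] (min_width=14, slack=0)
Line 13: ['memory'] (min_width=6, slack=8)
Line 14: ['calendar'] (min_width=8, slack=6)
Total lines: 14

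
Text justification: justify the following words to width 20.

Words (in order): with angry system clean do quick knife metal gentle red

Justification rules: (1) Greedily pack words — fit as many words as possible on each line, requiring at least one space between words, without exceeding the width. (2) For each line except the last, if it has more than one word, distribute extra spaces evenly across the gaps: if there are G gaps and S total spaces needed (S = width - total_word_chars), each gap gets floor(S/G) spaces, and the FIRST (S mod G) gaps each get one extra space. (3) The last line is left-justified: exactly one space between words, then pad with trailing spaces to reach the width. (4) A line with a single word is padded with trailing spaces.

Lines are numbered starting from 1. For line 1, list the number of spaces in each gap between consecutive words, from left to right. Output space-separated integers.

Line 1: ['with', 'angry', 'system'] (min_width=17, slack=3)
Line 2: ['clean', 'do', 'quick', 'knife'] (min_width=20, slack=0)
Line 3: ['metal', 'gentle', 'red'] (min_width=16, slack=4)

Answer: 3 2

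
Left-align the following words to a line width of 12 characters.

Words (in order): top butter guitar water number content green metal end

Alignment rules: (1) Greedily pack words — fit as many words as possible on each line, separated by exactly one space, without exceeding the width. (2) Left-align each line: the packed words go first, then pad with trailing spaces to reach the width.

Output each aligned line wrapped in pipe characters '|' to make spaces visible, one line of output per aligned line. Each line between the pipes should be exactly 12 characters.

Answer: |top butter  |
|guitar water|
|number      |
|content     |
|green metal |
|end         |

Derivation:
Line 1: ['top', 'butter'] (min_width=10, slack=2)
Line 2: ['guitar', 'water'] (min_width=12, slack=0)
Line 3: ['number'] (min_width=6, slack=6)
Line 4: ['content'] (min_width=7, slack=5)
Line 5: ['green', 'metal'] (min_width=11, slack=1)
Line 6: ['end'] (min_width=3, slack=9)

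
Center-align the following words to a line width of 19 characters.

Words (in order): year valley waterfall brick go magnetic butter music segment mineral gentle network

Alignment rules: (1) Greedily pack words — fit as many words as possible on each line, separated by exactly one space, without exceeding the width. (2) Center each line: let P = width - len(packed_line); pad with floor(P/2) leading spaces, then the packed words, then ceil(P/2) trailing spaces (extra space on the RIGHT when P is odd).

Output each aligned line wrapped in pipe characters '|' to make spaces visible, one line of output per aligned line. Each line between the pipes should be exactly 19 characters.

Line 1: ['year', 'valley'] (min_width=11, slack=8)
Line 2: ['waterfall', 'brick', 'go'] (min_width=18, slack=1)
Line 3: ['magnetic', 'butter'] (min_width=15, slack=4)
Line 4: ['music', 'segment'] (min_width=13, slack=6)
Line 5: ['mineral', 'gentle'] (min_width=14, slack=5)
Line 6: ['network'] (min_width=7, slack=12)

Answer: |    year valley    |
|waterfall brick go |
|  magnetic butter  |
|   music segment   |
|  mineral gentle   |
|      network      |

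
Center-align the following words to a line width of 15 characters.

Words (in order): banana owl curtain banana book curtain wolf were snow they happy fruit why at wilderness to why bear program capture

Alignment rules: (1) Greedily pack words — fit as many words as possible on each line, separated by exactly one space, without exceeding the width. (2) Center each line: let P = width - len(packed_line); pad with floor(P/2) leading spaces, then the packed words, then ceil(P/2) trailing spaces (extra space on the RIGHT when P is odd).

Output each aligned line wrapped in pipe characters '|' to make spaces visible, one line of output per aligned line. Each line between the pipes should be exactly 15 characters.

Line 1: ['banana', 'owl'] (min_width=10, slack=5)
Line 2: ['curtain', 'banana'] (min_width=14, slack=1)
Line 3: ['book', 'curtain'] (min_width=12, slack=3)
Line 4: ['wolf', 'were', 'snow'] (min_width=14, slack=1)
Line 5: ['they', 'happy'] (min_width=10, slack=5)
Line 6: ['fruit', 'why', 'at'] (min_width=12, slack=3)
Line 7: ['wilderness', 'to'] (min_width=13, slack=2)
Line 8: ['why', 'bear'] (min_width=8, slack=7)
Line 9: ['program', 'capture'] (min_width=15, slack=0)

Answer: |  banana owl   |
|curtain banana |
| book curtain  |
|wolf were snow |
|  they happy   |
| fruit why at  |
| wilderness to |
|   why bear    |
|program capture|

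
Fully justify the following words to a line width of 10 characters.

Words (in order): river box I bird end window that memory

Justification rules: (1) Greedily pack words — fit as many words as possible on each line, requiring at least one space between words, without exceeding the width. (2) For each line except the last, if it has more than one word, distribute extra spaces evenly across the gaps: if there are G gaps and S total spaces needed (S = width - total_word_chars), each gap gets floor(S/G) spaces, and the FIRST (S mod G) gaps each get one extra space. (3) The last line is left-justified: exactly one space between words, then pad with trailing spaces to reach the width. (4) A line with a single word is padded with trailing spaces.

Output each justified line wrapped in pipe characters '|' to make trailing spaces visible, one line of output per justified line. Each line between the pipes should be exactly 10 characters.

Answer: |river  box|
|I bird end|
|window    |
|that      |
|memory    |

Derivation:
Line 1: ['river', 'box'] (min_width=9, slack=1)
Line 2: ['I', 'bird', 'end'] (min_width=10, slack=0)
Line 3: ['window'] (min_width=6, slack=4)
Line 4: ['that'] (min_width=4, slack=6)
Line 5: ['memory'] (min_width=6, slack=4)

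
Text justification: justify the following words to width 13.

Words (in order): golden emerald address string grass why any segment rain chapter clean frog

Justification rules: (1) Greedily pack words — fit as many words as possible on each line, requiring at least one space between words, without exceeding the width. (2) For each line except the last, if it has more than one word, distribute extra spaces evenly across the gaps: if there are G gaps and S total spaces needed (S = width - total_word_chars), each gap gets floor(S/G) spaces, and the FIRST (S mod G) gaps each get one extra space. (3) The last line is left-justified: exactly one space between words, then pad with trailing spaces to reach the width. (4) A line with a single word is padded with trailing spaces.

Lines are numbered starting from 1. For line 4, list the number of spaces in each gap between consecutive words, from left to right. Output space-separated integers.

Answer: 2

Derivation:
Line 1: ['golden'] (min_width=6, slack=7)
Line 2: ['emerald'] (min_width=7, slack=6)
Line 3: ['address'] (min_width=7, slack=6)
Line 4: ['string', 'grass'] (min_width=12, slack=1)
Line 5: ['why', 'any'] (min_width=7, slack=6)
Line 6: ['segment', 'rain'] (min_width=12, slack=1)
Line 7: ['chapter', 'clean'] (min_width=13, slack=0)
Line 8: ['frog'] (min_width=4, slack=9)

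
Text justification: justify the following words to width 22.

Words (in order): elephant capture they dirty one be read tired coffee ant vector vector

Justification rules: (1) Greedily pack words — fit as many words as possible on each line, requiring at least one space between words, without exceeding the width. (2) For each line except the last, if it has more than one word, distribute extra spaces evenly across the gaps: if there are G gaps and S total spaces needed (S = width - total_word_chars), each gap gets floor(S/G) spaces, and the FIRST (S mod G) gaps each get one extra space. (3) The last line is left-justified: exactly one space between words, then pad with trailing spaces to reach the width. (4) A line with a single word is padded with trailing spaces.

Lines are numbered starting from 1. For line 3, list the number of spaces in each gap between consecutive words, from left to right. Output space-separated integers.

Line 1: ['elephant', 'capture', 'they'] (min_width=21, slack=1)
Line 2: ['dirty', 'one', 'be', 'read'] (min_width=17, slack=5)
Line 3: ['tired', 'coffee', 'ant'] (min_width=16, slack=6)
Line 4: ['vector', 'vector'] (min_width=13, slack=9)

Answer: 4 4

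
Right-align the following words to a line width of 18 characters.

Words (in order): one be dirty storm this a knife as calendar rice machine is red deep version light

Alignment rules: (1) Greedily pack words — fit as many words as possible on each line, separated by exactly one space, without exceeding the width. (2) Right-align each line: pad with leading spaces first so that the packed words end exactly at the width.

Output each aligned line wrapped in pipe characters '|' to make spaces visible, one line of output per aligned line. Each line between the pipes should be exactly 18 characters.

Line 1: ['one', 'be', 'dirty', 'storm'] (min_width=18, slack=0)
Line 2: ['this', 'a', 'knife', 'as'] (min_width=15, slack=3)
Line 3: ['calendar', 'rice'] (min_width=13, slack=5)
Line 4: ['machine', 'is', 'red'] (min_width=14, slack=4)
Line 5: ['deep', 'version', 'light'] (min_width=18, slack=0)

Answer: |one be dirty storm|
|   this a knife as|
|     calendar rice|
|    machine is red|
|deep version light|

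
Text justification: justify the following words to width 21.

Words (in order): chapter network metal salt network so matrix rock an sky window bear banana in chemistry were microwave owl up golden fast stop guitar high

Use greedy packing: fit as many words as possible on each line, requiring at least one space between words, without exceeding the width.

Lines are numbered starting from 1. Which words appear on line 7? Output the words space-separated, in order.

Line 1: ['chapter', 'network', 'metal'] (min_width=21, slack=0)
Line 2: ['salt', 'network', 'so'] (min_width=15, slack=6)
Line 3: ['matrix', 'rock', 'an', 'sky'] (min_width=18, slack=3)
Line 4: ['window', 'bear', 'banana', 'in'] (min_width=21, slack=0)
Line 5: ['chemistry', 'were'] (min_width=14, slack=7)
Line 6: ['microwave', 'owl', 'up'] (min_width=16, slack=5)
Line 7: ['golden', 'fast', 'stop'] (min_width=16, slack=5)
Line 8: ['guitar', 'high'] (min_width=11, slack=10)

Answer: golden fast stop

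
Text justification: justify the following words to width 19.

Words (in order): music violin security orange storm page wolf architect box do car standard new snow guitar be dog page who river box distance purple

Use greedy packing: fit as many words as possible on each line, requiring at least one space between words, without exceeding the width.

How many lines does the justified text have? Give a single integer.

Answer: 8

Derivation:
Line 1: ['music', 'violin'] (min_width=12, slack=7)
Line 2: ['security', 'orange'] (min_width=15, slack=4)
Line 3: ['storm', 'page', 'wolf'] (min_width=15, slack=4)
Line 4: ['architect', 'box', 'do'] (min_width=16, slack=3)
Line 5: ['car', 'standard', 'new'] (min_width=16, slack=3)
Line 6: ['snow', 'guitar', 'be', 'dog'] (min_width=18, slack=1)
Line 7: ['page', 'who', 'river', 'box'] (min_width=18, slack=1)
Line 8: ['distance', 'purple'] (min_width=15, slack=4)
Total lines: 8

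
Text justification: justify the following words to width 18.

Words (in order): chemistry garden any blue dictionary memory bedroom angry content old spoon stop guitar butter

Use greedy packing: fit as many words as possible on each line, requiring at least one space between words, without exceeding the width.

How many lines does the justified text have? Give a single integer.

Line 1: ['chemistry', 'garden'] (min_width=16, slack=2)
Line 2: ['any', 'blue'] (min_width=8, slack=10)
Line 3: ['dictionary', 'memory'] (min_width=17, slack=1)
Line 4: ['bedroom', 'angry'] (min_width=13, slack=5)
Line 5: ['content', 'old', 'spoon'] (min_width=17, slack=1)
Line 6: ['stop', 'guitar', 'butter'] (min_width=18, slack=0)
Total lines: 6

Answer: 6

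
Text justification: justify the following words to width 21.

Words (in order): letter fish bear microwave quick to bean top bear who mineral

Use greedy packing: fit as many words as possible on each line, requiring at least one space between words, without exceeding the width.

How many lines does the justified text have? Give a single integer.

Answer: 4

Derivation:
Line 1: ['letter', 'fish', 'bear'] (min_width=16, slack=5)
Line 2: ['microwave', 'quick', 'to'] (min_width=18, slack=3)
Line 3: ['bean', 'top', 'bear', 'who'] (min_width=17, slack=4)
Line 4: ['mineral'] (min_width=7, slack=14)
Total lines: 4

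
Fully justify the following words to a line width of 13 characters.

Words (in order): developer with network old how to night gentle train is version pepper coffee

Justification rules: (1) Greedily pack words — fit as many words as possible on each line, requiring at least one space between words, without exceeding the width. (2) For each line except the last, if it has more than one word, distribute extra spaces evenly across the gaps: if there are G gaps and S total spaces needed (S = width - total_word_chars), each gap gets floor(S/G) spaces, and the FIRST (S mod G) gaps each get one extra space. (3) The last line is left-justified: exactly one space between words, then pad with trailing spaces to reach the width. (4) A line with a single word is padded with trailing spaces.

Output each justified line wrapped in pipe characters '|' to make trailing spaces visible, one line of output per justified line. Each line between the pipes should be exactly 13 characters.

Line 1: ['developer'] (min_width=9, slack=4)
Line 2: ['with', 'network'] (min_width=12, slack=1)
Line 3: ['old', 'how', 'to'] (min_width=10, slack=3)
Line 4: ['night', 'gentle'] (min_width=12, slack=1)
Line 5: ['train', 'is'] (min_width=8, slack=5)
Line 6: ['version'] (min_width=7, slack=6)
Line 7: ['pepper', 'coffee'] (min_width=13, slack=0)

Answer: |developer    |
|with  network|
|old   how  to|
|night  gentle|
|train      is|
|version      |
|pepper coffee|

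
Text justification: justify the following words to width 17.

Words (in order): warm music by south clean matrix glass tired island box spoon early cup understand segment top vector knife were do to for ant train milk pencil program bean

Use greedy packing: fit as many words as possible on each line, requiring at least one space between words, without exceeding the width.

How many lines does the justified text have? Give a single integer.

Answer: 11

Derivation:
Line 1: ['warm', 'music', 'by'] (min_width=13, slack=4)
Line 2: ['south', 'clean'] (min_width=11, slack=6)
Line 3: ['matrix', 'glass'] (min_width=12, slack=5)
Line 4: ['tired', 'island', 'box'] (min_width=16, slack=1)
Line 5: ['spoon', 'early', 'cup'] (min_width=15, slack=2)
Line 6: ['understand'] (min_width=10, slack=7)
Line 7: ['segment', 'top'] (min_width=11, slack=6)
Line 8: ['vector', 'knife', 'were'] (min_width=17, slack=0)
Line 9: ['do', 'to', 'for', 'ant'] (min_width=13, slack=4)
Line 10: ['train', 'milk', 'pencil'] (min_width=17, slack=0)
Line 11: ['program', 'bean'] (min_width=12, slack=5)
Total lines: 11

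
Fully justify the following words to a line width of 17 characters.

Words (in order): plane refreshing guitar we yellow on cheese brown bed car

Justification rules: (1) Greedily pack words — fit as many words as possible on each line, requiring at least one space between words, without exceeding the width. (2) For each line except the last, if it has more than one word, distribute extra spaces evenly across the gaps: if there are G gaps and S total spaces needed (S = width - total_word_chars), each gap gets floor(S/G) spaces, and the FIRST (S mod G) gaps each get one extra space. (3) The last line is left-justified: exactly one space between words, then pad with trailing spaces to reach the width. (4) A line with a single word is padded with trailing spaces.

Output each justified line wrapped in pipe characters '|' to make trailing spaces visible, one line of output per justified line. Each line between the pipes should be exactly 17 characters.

Line 1: ['plane', 'refreshing'] (min_width=16, slack=1)
Line 2: ['guitar', 'we', 'yellow'] (min_width=16, slack=1)
Line 3: ['on', 'cheese', 'brown'] (min_width=15, slack=2)
Line 4: ['bed', 'car'] (min_width=7, slack=10)

Answer: |plane  refreshing|
|guitar  we yellow|
|on  cheese  brown|
|bed car          |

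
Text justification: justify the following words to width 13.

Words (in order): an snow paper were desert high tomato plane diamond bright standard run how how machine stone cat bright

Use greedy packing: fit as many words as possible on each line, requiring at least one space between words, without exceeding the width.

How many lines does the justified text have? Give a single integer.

Answer: 9

Derivation:
Line 1: ['an', 'snow', 'paper'] (min_width=13, slack=0)
Line 2: ['were', 'desert'] (min_width=11, slack=2)
Line 3: ['high', 'tomato'] (min_width=11, slack=2)
Line 4: ['plane', 'diamond'] (min_width=13, slack=0)
Line 5: ['bright'] (min_width=6, slack=7)
Line 6: ['standard', 'run'] (min_width=12, slack=1)
Line 7: ['how', 'how'] (min_width=7, slack=6)
Line 8: ['machine', 'stone'] (min_width=13, slack=0)
Line 9: ['cat', 'bright'] (min_width=10, slack=3)
Total lines: 9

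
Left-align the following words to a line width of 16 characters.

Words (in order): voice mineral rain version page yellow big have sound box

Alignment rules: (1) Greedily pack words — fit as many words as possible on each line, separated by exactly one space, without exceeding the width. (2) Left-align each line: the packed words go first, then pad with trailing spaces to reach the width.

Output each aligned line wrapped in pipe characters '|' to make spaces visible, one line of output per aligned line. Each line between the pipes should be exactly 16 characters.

Line 1: ['voice', 'mineral'] (min_width=13, slack=3)
Line 2: ['rain', 'version'] (min_width=12, slack=4)
Line 3: ['page', 'yellow', 'big'] (min_width=15, slack=1)
Line 4: ['have', 'sound', 'box'] (min_width=14, slack=2)

Answer: |voice mineral   |
|rain version    |
|page yellow big |
|have sound box  |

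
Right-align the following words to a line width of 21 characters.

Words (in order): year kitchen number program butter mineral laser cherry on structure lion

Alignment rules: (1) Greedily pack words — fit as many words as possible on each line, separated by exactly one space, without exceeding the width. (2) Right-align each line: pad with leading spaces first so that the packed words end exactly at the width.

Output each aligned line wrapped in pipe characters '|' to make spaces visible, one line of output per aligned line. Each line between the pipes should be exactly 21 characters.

Answer: |  year kitchen number|
|       program butter|
| mineral laser cherry|
|    on structure lion|

Derivation:
Line 1: ['year', 'kitchen', 'number'] (min_width=19, slack=2)
Line 2: ['program', 'butter'] (min_width=14, slack=7)
Line 3: ['mineral', 'laser', 'cherry'] (min_width=20, slack=1)
Line 4: ['on', 'structure', 'lion'] (min_width=17, slack=4)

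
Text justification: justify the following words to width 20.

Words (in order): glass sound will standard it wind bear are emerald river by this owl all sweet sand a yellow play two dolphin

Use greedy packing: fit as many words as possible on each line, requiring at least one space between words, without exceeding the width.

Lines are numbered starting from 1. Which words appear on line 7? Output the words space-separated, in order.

Answer: dolphin

Derivation:
Line 1: ['glass', 'sound', 'will'] (min_width=16, slack=4)
Line 2: ['standard', 'it', 'wind'] (min_width=16, slack=4)
Line 3: ['bear', 'are', 'emerald'] (min_width=16, slack=4)
Line 4: ['river', 'by', 'this', 'owl'] (min_width=17, slack=3)
Line 5: ['all', 'sweet', 'sand', 'a'] (min_width=16, slack=4)
Line 6: ['yellow', 'play', 'two'] (min_width=15, slack=5)
Line 7: ['dolphin'] (min_width=7, slack=13)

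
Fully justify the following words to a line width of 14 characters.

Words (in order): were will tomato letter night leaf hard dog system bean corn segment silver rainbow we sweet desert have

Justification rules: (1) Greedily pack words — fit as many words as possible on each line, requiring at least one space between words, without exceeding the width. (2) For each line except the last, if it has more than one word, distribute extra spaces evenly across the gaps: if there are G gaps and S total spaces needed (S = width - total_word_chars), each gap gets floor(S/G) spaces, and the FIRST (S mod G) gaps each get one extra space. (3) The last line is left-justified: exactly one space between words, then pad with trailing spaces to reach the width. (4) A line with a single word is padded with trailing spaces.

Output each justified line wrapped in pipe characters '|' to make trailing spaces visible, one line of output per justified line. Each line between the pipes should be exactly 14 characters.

Line 1: ['were', 'will'] (min_width=9, slack=5)
Line 2: ['tomato', 'letter'] (min_width=13, slack=1)
Line 3: ['night', 'leaf'] (min_width=10, slack=4)
Line 4: ['hard', 'dog'] (min_width=8, slack=6)
Line 5: ['system', 'bean'] (min_width=11, slack=3)
Line 6: ['corn', 'segment'] (min_width=12, slack=2)
Line 7: ['silver', 'rainbow'] (min_width=14, slack=0)
Line 8: ['we', 'sweet'] (min_width=8, slack=6)
Line 9: ['desert', 'have'] (min_width=11, slack=3)

Answer: |were      will|
|tomato  letter|
|night     leaf|
|hard       dog|
|system    bean|
|corn   segment|
|silver rainbow|
|we       sweet|
|desert have   |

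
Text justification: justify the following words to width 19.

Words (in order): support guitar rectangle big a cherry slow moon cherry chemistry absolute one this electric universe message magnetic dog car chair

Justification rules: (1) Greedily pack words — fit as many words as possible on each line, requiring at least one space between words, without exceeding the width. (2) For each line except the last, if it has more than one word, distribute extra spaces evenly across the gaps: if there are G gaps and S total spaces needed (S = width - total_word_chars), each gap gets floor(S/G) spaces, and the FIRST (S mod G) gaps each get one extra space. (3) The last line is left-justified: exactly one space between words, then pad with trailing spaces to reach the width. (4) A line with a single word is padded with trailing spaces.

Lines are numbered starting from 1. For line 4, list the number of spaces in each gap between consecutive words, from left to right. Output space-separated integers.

Answer: 4

Derivation:
Line 1: ['support', 'guitar'] (min_width=14, slack=5)
Line 2: ['rectangle', 'big', 'a'] (min_width=15, slack=4)
Line 3: ['cherry', 'slow', 'moon'] (min_width=16, slack=3)
Line 4: ['cherry', 'chemistry'] (min_width=16, slack=3)
Line 5: ['absolute', 'one', 'this'] (min_width=17, slack=2)
Line 6: ['electric', 'universe'] (min_width=17, slack=2)
Line 7: ['message', 'magnetic'] (min_width=16, slack=3)
Line 8: ['dog', 'car', 'chair'] (min_width=13, slack=6)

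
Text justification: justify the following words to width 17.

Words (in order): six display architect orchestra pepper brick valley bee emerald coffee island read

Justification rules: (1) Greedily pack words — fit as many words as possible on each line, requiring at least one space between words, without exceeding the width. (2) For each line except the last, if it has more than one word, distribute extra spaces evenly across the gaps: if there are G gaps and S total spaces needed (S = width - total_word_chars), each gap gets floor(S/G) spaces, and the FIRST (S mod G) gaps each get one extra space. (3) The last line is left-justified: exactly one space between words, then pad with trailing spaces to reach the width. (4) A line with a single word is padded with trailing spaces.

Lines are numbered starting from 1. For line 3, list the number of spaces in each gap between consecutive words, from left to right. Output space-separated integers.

Line 1: ['six', 'display'] (min_width=11, slack=6)
Line 2: ['architect'] (min_width=9, slack=8)
Line 3: ['orchestra', 'pepper'] (min_width=16, slack=1)
Line 4: ['brick', 'valley', 'bee'] (min_width=16, slack=1)
Line 5: ['emerald', 'coffee'] (min_width=14, slack=3)
Line 6: ['island', 'read'] (min_width=11, slack=6)

Answer: 2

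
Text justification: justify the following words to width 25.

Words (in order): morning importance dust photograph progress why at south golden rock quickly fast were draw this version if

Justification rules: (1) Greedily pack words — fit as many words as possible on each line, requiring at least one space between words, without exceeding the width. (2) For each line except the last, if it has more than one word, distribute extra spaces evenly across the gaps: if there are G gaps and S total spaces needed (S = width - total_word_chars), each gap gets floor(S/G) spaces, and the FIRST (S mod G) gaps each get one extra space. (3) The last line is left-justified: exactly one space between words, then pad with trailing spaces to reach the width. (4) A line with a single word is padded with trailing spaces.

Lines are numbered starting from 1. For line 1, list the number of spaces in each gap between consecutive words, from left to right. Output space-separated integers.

Answer: 2 2

Derivation:
Line 1: ['morning', 'importance', 'dust'] (min_width=23, slack=2)
Line 2: ['photograph', 'progress', 'why'] (min_width=23, slack=2)
Line 3: ['at', 'south', 'golden', 'rock'] (min_width=20, slack=5)
Line 4: ['quickly', 'fast', 'were', 'draw'] (min_width=22, slack=3)
Line 5: ['this', 'version', 'if'] (min_width=15, slack=10)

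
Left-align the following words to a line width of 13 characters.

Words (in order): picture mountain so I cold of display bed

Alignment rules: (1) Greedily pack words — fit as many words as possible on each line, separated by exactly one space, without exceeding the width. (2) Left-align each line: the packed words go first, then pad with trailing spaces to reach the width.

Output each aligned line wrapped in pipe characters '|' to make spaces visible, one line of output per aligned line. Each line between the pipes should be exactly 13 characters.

Answer: |picture      |
|mountain so I|
|cold of      |
|display bed  |

Derivation:
Line 1: ['picture'] (min_width=7, slack=6)
Line 2: ['mountain', 'so', 'I'] (min_width=13, slack=0)
Line 3: ['cold', 'of'] (min_width=7, slack=6)
Line 4: ['display', 'bed'] (min_width=11, slack=2)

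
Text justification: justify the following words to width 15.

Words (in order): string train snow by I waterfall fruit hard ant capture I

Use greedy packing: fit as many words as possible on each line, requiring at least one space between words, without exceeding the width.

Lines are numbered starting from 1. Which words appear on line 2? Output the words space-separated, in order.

Answer: snow by I

Derivation:
Line 1: ['string', 'train'] (min_width=12, slack=3)
Line 2: ['snow', 'by', 'I'] (min_width=9, slack=6)
Line 3: ['waterfall', 'fruit'] (min_width=15, slack=0)
Line 4: ['hard', 'ant'] (min_width=8, slack=7)
Line 5: ['capture', 'I'] (min_width=9, slack=6)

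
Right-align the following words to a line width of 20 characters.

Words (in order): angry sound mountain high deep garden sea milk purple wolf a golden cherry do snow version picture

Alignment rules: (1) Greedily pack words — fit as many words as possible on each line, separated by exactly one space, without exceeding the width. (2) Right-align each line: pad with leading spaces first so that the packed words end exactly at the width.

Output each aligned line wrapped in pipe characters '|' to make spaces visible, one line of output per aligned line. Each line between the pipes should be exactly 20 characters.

Answer: |angry sound mountain|
|high deep garden sea|
|  milk purple wolf a|
|    golden cherry do|
|snow version picture|

Derivation:
Line 1: ['angry', 'sound', 'mountain'] (min_width=20, slack=0)
Line 2: ['high', 'deep', 'garden', 'sea'] (min_width=20, slack=0)
Line 3: ['milk', 'purple', 'wolf', 'a'] (min_width=18, slack=2)
Line 4: ['golden', 'cherry', 'do'] (min_width=16, slack=4)
Line 5: ['snow', 'version', 'picture'] (min_width=20, slack=0)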